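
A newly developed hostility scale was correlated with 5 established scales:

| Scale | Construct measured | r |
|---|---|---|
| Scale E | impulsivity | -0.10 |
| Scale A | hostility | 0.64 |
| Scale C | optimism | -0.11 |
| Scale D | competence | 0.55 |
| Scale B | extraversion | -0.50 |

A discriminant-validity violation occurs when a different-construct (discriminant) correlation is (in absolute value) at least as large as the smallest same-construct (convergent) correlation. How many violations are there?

0

Convergent (same construct = hostility): Scale A.
Smallest convergent = 0.64. Discriminant |r|: 0.10, 0.11, 0.55, 0.50; count ≥ 0.64 → 0.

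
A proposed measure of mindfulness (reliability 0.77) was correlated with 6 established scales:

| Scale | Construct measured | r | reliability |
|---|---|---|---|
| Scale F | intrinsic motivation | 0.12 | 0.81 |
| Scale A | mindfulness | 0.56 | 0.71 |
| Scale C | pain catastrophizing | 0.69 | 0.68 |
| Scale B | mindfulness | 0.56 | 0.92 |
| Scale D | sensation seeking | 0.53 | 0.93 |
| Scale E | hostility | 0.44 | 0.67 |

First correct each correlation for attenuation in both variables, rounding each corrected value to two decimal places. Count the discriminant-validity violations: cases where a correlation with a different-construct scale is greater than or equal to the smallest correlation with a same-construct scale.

1

Disattenuated r (r / √(r_scale · r_new)):
  Scale F (disc): 0.12 / √(0.81·0.77) = 0.15
  Scale A (conv): 0.56 / √(0.71·0.77) = 0.76
  Scale C (disc): 0.69 / √(0.68·0.77) = 0.95
  Scale B (conv): 0.56 / √(0.92·0.77) = 0.67
  Scale D (disc): 0.53 / √(0.93·0.77) = 0.63
  Scale E (disc): 0.44 / √(0.67·0.77) = 0.61
Smallest convergent = 0.67. Discriminant values: 0.15, 0.95, 0.63, 0.61; count ≥ 0.67 → 1.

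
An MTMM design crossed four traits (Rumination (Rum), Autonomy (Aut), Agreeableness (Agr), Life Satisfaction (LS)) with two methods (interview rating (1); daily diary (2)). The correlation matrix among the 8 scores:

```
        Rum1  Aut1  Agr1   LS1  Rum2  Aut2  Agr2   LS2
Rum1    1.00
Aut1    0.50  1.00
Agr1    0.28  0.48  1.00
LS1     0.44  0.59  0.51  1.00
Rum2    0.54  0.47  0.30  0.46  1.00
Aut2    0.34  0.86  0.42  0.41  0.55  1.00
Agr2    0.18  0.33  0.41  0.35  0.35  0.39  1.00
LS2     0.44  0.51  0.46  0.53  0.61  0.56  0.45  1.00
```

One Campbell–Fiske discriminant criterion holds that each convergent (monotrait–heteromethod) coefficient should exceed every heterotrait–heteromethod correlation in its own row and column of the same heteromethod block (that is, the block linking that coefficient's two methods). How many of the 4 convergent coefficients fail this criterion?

1

Each convergent coefficient versus the relevant comparison correlations:
Rum (methods 1·2): 0.54 vs {0.34, 0.47, 0.18, 0.30, 0.44, 0.46} → pass.
Aut (methods 1·2): 0.86 vs {0.47, 0.34, 0.33, 0.42, 0.51, 0.41} → pass.
Agr (methods 1·2): 0.41 vs {0.30, 0.18, 0.42, 0.33, 0.46, 0.35} → fail.
LS (methods 1·2): 0.53 vs {0.46, 0.44, 0.41, 0.51, 0.35, 0.46} → pass.
1 of 4 fail.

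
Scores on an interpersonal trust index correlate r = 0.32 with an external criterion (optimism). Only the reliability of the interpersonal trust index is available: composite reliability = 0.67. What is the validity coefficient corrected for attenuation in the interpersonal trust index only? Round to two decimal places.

Single correction: r_c = r_obs / √r_xx = 0.32 / √0.67 = 0.32 / 0.8185 ≈ 0.39.

0.39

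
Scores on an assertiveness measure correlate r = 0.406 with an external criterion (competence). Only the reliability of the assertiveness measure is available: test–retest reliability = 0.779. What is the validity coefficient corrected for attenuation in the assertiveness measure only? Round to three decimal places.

Single correction: r_c = r_obs / √r_xx = 0.406 / √0.779 = 0.406 / 0.8826 ≈ 0.460.

0.460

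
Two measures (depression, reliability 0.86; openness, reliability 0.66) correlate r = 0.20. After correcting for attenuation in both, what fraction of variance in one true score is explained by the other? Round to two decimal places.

0.07

Disattenuated r = 0.20 / √(0.86 × 0.66) = 0.20 / 0.7534 = 0.2655.
Shared true-score variance = 0.2655² = 0.0705 ≈ 0.07.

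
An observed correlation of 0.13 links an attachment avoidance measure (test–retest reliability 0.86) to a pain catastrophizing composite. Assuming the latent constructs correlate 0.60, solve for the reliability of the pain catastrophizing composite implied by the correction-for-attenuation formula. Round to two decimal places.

r_true = r_obs / √(r_xx · r_yy) ⇒ 0.60 = 0.13 / √(0.86 · r_yy).
√(0.86 · r_yy) = 0.13 / 0.60 = 0.2167; 0.86 · r_yy = 0.0470; r_yy = 0.0470 / 0.86 ≈ 0.05.

0.05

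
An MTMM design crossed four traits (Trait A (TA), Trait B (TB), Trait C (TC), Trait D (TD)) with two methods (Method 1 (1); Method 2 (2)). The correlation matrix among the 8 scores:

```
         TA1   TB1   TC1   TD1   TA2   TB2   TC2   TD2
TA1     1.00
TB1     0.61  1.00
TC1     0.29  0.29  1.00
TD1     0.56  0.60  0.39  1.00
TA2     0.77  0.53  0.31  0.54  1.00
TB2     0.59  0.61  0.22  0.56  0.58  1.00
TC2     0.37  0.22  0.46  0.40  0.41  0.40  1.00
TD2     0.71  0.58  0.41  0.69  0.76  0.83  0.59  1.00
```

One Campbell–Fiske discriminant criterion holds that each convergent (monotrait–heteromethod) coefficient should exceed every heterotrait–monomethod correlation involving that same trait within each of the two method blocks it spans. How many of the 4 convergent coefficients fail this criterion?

Convergent coefficients and their comparison sets:
TA (methods 1·2): 0.77 vs {0.61, 0.58, 0.29, 0.41, 0.56, 0.76} → pass.
TB (methods 1·2): 0.61 vs {0.61, 0.58, 0.29, 0.40, 0.60, 0.83} → fail.
TC (methods 1·2): 0.46 vs {0.29, 0.41, 0.29, 0.40, 0.39, 0.59} → fail.
TD (methods 1·2): 0.69 vs {0.56, 0.76, 0.60, 0.83, 0.39, 0.59} → fail.
3 of 4 fail.

3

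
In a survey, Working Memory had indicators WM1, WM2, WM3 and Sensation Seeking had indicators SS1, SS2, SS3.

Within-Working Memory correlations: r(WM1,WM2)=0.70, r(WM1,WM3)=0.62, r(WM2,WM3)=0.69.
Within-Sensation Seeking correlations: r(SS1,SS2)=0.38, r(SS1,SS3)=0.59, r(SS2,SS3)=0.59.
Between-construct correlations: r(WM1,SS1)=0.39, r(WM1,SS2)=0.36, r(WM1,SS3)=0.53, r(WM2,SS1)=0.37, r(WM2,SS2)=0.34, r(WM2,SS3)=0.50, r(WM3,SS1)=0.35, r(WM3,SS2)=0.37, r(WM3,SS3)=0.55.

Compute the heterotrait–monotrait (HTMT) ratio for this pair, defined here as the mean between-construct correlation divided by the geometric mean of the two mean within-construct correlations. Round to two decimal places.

0.71

Mean between = 3.76/9 = 0.4178.
Mean within-WM = 2.01/3 = 0.6700; mean within-SS = 1.56/3 = 0.5200.
Geometric mean = √(0.6700 × 0.5200) = 0.5903.
HTMT = 0.4178 / 0.5903 = 0.71.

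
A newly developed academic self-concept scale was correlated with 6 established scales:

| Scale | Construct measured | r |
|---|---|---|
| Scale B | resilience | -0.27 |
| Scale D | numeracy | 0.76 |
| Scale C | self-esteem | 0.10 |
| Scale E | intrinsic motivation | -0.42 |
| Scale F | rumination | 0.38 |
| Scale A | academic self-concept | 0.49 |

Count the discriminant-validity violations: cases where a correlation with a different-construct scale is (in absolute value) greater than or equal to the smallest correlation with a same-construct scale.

Convergent (same construct = academic self-concept): Scale A.
Smallest convergent = 0.49. Discriminant |r|: 0.27, 0.76, 0.10, 0.42, 0.38; count ≥ 0.49 → 1.

1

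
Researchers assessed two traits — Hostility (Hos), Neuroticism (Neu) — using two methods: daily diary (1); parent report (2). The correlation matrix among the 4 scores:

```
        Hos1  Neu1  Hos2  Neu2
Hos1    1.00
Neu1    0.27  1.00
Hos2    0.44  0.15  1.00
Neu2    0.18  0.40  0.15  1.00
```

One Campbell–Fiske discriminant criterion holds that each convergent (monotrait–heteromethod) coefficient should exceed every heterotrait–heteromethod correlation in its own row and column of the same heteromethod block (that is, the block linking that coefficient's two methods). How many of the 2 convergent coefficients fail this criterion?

Each convergent coefficient versus the relevant comparison correlations:
Hos (methods 1·2): 0.44 vs {0.18, 0.15} → pass.
Neu (methods 1·2): 0.40 vs {0.15, 0.18} → pass.
0 of 2 fail.

0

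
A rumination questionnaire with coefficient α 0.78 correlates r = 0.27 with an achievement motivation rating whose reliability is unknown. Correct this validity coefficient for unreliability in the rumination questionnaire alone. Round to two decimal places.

Single correction: r_c = r_obs / √r_xx = 0.27 / √0.78 = 0.27 / 0.8832 ≈ 0.31.

0.31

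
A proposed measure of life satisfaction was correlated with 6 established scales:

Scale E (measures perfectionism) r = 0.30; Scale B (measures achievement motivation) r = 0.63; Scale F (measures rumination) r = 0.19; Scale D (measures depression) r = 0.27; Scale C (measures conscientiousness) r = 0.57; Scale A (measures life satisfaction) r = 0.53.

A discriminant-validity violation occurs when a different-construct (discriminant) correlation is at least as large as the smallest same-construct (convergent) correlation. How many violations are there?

2

Convergent (same construct = life satisfaction): Scale A.
Smallest convergent = 0.53. Discriminant values: 0.30, 0.63, 0.19, 0.27, 0.57; count ≥ 0.53 → 2.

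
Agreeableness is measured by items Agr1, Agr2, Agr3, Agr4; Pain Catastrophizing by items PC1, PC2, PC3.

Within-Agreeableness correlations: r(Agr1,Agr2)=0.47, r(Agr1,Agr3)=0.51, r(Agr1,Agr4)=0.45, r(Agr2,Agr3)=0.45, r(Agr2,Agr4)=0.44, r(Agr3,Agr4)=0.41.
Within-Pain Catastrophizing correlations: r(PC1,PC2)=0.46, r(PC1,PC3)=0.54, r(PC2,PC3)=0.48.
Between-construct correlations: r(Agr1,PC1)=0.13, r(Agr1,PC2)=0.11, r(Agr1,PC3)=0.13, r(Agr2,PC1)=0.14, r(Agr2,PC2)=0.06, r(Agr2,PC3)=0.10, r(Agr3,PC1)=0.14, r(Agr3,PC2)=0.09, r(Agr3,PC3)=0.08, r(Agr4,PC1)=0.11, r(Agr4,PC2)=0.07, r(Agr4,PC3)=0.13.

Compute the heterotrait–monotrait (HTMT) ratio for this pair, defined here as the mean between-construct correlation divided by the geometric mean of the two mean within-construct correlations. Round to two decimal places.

0.23

Mean heterotrait r = 1.29/12 = 0.1075.
Mean within-Agr = 2.73/6 = 0.4550; mean within-PC = 1.48/3 = 0.4933.
Geometric mean = √(0.4550 × 0.4933) = 0.4738.
HTMT = 0.1075 / 0.4738 = 0.23.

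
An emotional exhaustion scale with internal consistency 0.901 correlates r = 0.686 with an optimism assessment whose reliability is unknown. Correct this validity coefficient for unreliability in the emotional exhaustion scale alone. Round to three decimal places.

0.723

Single correction: r_c = r_obs / √r_xx = 0.686 / √0.901 = 0.686 / 0.9492 ≈ 0.723.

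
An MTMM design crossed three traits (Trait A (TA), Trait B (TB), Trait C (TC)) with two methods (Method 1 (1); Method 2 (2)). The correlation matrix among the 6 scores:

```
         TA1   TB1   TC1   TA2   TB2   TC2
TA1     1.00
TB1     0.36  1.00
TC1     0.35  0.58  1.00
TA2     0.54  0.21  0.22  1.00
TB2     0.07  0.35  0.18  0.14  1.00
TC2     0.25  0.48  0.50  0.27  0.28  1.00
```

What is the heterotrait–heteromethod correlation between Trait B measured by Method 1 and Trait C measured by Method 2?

0.48

Different traits and methods: r(TB1, TC2) = 0.48.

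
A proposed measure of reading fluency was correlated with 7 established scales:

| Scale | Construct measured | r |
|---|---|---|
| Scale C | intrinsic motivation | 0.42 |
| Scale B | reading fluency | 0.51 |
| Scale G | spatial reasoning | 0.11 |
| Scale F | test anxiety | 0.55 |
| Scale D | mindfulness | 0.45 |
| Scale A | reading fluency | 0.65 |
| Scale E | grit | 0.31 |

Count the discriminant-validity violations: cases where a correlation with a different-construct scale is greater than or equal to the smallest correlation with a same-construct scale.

1

Convergent (same construct = reading fluency): Scale B, Scale A.
Smallest convergent = 0.51. Discriminant values: 0.42, 0.11, 0.55, 0.45, 0.31; count ≥ 0.51 → 1.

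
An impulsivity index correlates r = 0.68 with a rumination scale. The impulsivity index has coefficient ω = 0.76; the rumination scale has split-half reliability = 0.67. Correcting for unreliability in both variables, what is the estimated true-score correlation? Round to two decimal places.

0.95

r_true = r_obs / √(r_xx · r_yy) = 0.68 / √(0.76 × 0.67) = 0.68 / √0.5092 = 0.68 / 0.7136 ≈ 0.95.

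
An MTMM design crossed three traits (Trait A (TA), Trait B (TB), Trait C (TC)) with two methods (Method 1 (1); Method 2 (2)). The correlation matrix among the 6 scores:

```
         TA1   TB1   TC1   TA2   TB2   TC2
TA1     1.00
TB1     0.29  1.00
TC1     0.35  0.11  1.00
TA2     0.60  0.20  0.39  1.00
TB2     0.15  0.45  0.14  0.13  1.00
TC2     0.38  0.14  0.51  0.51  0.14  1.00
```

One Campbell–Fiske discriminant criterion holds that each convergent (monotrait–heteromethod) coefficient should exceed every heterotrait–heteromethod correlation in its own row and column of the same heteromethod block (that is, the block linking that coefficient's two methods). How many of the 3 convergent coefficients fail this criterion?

0

Convergent coefficients and their comparison sets:
TA (methods 1·2): 0.60 vs {0.15, 0.20, 0.38, 0.39} → pass.
TB (methods 1·2): 0.45 vs {0.20, 0.15, 0.14, 0.14} → pass.
TC (methods 1·2): 0.51 vs {0.39, 0.38, 0.14, 0.14} → pass.
0 of 3 fail.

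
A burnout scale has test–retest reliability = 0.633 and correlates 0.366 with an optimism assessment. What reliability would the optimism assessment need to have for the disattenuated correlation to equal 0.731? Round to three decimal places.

r_true = r_obs / √(r_xx · r_yy) ⇒ 0.731 = 0.366 / √(0.633 · r_yy).
√(0.633 · r_yy) = 0.366 / 0.731 = 0.5007; 0.633 · r_yy = 0.2507; r_yy = 0.2507 / 0.633 ≈ 0.396.

0.396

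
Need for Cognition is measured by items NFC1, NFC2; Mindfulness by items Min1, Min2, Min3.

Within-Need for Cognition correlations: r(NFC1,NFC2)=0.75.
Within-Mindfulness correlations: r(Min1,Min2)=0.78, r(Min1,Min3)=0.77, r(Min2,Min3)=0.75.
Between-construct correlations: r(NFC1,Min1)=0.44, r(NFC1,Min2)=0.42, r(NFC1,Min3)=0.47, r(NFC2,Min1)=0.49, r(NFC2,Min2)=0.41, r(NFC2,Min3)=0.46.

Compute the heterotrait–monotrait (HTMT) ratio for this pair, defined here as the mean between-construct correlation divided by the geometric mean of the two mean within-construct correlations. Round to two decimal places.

0.59

Between-construct mean = 2.69/6 = 0.4483.
Mean within-NFC = 0.75/1 = 0.7500; mean within-Min = 2.30/3 = 0.7667.
Geometric mean = √(0.7500 × 0.7667) = 0.7583.
HTMT = 0.4483 / 0.7583 = 0.59.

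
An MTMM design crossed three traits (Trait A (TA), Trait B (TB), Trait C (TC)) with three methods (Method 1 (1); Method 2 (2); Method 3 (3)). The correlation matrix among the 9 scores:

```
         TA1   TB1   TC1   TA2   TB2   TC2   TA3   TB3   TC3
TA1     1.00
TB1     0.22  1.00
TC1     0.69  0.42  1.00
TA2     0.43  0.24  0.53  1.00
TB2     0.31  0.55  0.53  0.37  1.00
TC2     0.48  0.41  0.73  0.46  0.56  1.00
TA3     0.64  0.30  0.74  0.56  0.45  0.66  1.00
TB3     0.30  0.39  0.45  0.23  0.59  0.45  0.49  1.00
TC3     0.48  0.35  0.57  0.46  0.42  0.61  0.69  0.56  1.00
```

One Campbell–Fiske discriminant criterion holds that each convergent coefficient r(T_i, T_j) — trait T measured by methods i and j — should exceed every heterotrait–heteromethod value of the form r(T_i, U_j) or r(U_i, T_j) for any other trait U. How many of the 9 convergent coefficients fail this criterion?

6

Checking each validity diagonal entry against its comparison values:
TA (methods 1·2): 0.43 vs {0.31, 0.24, 0.48, 0.53} → fail.
TA (methods 1·3): 0.64 vs {0.30, 0.30, 0.48, 0.74} → fail.
TA (methods 2·3): 0.56 vs {0.23, 0.45, 0.46, 0.66} → fail.
TB (methods 1·2): 0.55 vs {0.24, 0.31, 0.41, 0.53} → pass.
TB (methods 1·3): 0.39 vs {0.30, 0.30, 0.35, 0.45} → fail.
TB (methods 2·3): 0.59 vs {0.45, 0.23, 0.42, 0.45} → pass.
TC (methods 1·2): 0.73 vs {0.53, 0.48, 0.53, 0.41} → pass.
TC (methods 1·3): 0.57 vs {0.74, 0.48, 0.45, 0.35} → fail.
TC (methods 2·3): 0.61 vs {0.66, 0.46, 0.45, 0.42} → fail.
6 of 9 fail.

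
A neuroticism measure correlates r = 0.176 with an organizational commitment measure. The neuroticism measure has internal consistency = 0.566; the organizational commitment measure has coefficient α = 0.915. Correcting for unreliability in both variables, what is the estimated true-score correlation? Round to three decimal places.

r_true = r_obs / √(r_xx · r_yy) = 0.176 / √(0.566 × 0.915) = 0.176 / √0.517890 = 0.176 / 0.7196 ≈ 0.245.

0.245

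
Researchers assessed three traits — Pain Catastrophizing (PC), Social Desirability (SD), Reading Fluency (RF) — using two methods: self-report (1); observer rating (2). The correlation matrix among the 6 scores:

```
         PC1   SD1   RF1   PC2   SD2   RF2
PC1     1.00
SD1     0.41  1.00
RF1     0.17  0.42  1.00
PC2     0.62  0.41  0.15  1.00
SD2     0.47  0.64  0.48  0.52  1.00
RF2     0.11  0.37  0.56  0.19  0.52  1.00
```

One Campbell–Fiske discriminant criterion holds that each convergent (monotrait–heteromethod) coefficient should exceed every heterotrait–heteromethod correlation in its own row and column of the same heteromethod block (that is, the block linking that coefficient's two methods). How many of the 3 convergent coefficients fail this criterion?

0

Each convergent coefficient versus the relevant comparison correlations:
PC (methods 1·2): 0.62 vs {0.47, 0.41, 0.11, 0.15} → pass.
SD (methods 1·2): 0.64 vs {0.41, 0.47, 0.37, 0.48} → pass.
RF (methods 1·2): 0.56 vs {0.15, 0.11, 0.48, 0.37} → pass.
0 of 3 fail.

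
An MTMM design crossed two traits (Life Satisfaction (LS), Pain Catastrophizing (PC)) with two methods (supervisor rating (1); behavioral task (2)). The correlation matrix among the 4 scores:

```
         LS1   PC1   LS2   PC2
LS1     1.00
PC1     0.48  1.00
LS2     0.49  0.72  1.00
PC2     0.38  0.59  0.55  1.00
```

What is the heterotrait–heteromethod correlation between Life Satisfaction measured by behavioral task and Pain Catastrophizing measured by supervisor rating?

0.72

Different traits and methods: r(LS2, PC1) = 0.72.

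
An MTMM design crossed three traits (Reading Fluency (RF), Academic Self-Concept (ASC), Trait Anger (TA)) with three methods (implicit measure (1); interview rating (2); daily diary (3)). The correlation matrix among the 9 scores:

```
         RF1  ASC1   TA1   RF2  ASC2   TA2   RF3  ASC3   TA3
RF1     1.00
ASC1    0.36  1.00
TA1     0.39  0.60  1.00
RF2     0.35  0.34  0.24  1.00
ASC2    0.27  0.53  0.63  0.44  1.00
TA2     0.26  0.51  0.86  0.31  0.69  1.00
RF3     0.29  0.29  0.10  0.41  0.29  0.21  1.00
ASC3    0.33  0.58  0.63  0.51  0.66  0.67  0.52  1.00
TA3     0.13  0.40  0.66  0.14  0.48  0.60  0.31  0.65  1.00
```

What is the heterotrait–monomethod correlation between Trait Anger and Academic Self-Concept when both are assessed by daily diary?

Different traits, same method: r(TA3, ASC3) = 0.65.

0.65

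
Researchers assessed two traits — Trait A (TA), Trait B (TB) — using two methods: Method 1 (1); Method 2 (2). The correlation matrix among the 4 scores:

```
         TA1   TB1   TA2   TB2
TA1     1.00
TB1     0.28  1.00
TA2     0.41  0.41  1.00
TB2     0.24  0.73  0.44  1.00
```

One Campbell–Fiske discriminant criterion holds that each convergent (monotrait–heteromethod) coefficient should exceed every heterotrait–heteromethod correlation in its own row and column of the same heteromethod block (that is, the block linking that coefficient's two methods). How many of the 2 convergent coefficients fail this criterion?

1

Each convergent coefficient versus the relevant comparison correlations:
TA (methods 1·2): 0.41 vs {0.24, 0.41} → fail.
TB (methods 1·2): 0.73 vs {0.41, 0.24} → pass.
1 of 2 fail.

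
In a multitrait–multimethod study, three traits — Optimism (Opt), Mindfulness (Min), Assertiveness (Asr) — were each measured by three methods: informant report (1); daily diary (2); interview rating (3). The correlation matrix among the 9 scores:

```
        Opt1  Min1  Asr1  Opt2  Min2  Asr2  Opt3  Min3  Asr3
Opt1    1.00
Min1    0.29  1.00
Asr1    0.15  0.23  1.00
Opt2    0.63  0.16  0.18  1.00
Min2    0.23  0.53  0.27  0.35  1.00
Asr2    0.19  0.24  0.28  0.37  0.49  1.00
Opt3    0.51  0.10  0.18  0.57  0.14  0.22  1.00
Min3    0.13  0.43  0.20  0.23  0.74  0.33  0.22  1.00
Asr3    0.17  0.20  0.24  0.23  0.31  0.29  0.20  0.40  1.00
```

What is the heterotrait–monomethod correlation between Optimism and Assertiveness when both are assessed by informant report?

Different traits, same method: r(Opt1, Asr1) = 0.15.

0.15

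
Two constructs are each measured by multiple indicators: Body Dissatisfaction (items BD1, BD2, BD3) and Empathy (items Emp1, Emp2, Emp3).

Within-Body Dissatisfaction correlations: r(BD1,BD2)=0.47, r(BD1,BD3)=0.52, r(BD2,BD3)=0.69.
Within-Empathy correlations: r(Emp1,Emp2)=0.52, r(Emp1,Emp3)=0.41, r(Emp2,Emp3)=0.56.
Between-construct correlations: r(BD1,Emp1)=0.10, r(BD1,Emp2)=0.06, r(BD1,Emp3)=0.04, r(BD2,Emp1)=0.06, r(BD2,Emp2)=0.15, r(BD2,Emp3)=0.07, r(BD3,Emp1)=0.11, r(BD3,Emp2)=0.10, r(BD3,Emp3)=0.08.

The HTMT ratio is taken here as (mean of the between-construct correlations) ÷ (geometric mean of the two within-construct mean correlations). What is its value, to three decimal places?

Between-construct mean = 0.77/9 = 0.0856.
Mean within-BD = 1.68/3 = 0.5600; mean within-Emp = 1.49/3 = 0.4967.
Geometric mean = √(0.5600 × 0.4967) = 0.5274.
HTMT = 0.0856 / 0.5274 = 0.162.

0.162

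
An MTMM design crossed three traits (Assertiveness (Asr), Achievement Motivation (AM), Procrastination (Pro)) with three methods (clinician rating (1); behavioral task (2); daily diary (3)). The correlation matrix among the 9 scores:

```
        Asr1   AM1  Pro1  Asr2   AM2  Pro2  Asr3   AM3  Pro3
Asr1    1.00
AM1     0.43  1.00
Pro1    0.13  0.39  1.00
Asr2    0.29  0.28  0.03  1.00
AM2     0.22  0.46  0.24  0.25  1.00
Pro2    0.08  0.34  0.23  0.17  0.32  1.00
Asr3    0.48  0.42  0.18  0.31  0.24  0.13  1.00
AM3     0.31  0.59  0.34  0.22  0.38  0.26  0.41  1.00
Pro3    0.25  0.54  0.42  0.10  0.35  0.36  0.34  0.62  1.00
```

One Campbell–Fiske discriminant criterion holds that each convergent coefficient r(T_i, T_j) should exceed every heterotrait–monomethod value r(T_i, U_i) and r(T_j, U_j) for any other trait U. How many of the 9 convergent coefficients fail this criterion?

Convergent coefficients and their comparison sets:
Asr (methods 1·2): 0.29 vs {0.43, 0.25, 0.13, 0.17} → fail.
Asr (methods 1·3): 0.48 vs {0.43, 0.41, 0.13, 0.34} → pass.
Asr (methods 2·3): 0.31 vs {0.25, 0.41, 0.17, 0.34} → fail.
AM (methods 1·2): 0.46 vs {0.43, 0.25, 0.39, 0.32} → pass.
AM (methods 1·3): 0.59 vs {0.43, 0.41, 0.39, 0.62} → fail.
AM (methods 2·3): 0.38 vs {0.25, 0.41, 0.32, 0.62} → fail.
Pro (methods 1·2): 0.23 vs {0.13, 0.17, 0.39, 0.32} → fail.
Pro (methods 1·3): 0.42 vs {0.13, 0.34, 0.39, 0.62} → fail.
Pro (methods 2·3): 0.36 vs {0.17, 0.34, 0.32, 0.62} → fail.
7 of 9 fail.

7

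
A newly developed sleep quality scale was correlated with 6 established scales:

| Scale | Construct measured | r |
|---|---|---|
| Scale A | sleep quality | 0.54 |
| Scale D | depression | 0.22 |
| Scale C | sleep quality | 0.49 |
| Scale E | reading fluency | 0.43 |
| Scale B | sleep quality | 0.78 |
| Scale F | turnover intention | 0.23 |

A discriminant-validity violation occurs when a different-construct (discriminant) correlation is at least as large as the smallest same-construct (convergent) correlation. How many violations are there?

0

Convergent (same construct = sleep quality): Scale A, Scale C, Scale B.
Smallest convergent = 0.49. Discriminant values: 0.22, 0.43, 0.23; count ≥ 0.49 → 0.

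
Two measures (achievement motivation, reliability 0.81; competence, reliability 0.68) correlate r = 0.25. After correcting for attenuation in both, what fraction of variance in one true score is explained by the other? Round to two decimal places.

Disattenuated r = 0.25 / √(0.81 × 0.68) = 0.25 / 0.7422 = 0.3368.
Shared true-score variance = 0.3368² = 0.1134 ≈ 0.11.

0.11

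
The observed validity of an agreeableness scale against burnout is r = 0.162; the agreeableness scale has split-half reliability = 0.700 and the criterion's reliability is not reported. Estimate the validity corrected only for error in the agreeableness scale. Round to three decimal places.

Single correction: r_c = r_obs / √r_xx = 0.162 / √0.700 = 0.162 / 0.8367 ≈ 0.194.

0.194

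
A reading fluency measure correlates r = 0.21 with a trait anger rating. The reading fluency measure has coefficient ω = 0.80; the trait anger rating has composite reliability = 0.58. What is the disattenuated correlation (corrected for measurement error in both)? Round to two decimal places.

r_true = r_obs / √(r_xx · r_yy) = 0.21 / √(0.80 × 0.58) = 0.21 / √0.4640 = 0.21 / 0.6812 ≈ 0.31.

0.31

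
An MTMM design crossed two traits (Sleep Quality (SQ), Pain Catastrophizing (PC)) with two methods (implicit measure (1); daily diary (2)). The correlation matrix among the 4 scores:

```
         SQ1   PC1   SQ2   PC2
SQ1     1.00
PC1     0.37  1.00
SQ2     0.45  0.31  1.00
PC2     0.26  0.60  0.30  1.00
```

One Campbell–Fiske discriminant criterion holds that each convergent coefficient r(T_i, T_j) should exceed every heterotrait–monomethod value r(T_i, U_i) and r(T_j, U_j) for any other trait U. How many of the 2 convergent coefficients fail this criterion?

Checking each validity diagonal entry against its comparison values:
SQ (methods 1·2): 0.45 vs {0.37, 0.30} → pass.
PC (methods 1·2): 0.60 vs {0.37, 0.30} → pass.
0 of 2 fail.

0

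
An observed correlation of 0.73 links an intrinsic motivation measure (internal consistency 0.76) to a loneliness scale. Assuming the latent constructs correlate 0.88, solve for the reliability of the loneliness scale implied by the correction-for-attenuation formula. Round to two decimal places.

r_true = r_obs / √(r_xx · r_yy) ⇒ 0.88 = 0.73 / √(0.76 · r_yy).
√(0.76 · r_yy) = 0.73 / 0.88 = 0.8295; 0.76 · r_yy = 0.6881; r_yy = 0.6881 / 0.76 ≈ 0.91.

0.91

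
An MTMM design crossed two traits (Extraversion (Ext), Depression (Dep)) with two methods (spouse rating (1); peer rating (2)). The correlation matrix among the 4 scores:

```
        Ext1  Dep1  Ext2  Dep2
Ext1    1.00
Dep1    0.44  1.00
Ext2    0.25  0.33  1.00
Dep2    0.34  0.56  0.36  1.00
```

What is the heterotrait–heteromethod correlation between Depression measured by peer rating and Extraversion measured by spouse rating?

0.34

Different traits and methods: r(Dep2, Ext1) = 0.34.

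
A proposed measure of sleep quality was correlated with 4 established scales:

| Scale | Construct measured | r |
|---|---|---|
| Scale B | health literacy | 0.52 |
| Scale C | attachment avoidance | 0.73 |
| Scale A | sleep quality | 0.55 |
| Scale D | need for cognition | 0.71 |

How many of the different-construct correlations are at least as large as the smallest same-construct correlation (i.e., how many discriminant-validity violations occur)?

Convergent (same construct = sleep quality): Scale A.
Smallest convergent = 0.55. Discriminant values: 0.52, 0.73, 0.71; count ≥ 0.55 → 2.

2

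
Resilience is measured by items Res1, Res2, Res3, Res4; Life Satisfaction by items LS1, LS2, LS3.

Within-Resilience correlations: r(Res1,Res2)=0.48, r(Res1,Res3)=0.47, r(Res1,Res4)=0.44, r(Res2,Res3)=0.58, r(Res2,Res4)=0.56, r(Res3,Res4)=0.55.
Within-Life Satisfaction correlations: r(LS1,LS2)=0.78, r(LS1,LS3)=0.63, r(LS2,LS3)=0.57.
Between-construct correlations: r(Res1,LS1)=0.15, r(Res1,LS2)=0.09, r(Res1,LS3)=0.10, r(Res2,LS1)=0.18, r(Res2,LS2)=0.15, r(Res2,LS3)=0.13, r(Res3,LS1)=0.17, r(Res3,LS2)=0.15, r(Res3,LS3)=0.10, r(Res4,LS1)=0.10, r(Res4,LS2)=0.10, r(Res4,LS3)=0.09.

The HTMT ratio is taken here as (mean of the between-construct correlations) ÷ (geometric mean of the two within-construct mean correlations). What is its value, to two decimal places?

0.22

Mean heterotrait r = 1.51/12 = 0.1258.
Mean within-Res = 3.08/6 = 0.5133; mean within-LS = 1.98/3 = 0.6600.
Geometric mean = √(0.5133 × 0.6600) = 0.5820.
HTMT = 0.1258 / 0.5820 = 0.22.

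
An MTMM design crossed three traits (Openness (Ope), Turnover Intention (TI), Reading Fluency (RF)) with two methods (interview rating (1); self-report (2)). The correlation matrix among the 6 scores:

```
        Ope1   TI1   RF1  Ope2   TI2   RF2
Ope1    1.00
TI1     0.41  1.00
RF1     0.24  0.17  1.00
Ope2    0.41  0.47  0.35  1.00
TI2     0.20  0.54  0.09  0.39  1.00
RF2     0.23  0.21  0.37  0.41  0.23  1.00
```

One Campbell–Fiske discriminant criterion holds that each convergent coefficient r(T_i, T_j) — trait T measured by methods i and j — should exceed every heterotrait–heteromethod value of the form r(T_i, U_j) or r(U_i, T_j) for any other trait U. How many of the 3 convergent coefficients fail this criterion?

1

Each convergent coefficient versus the relevant comparison correlations:
Ope (methods 1·2): 0.41 vs {0.20, 0.47, 0.23, 0.35} → fail.
TI (methods 1·2): 0.54 vs {0.47, 0.20, 0.21, 0.09} → pass.
RF (methods 1·2): 0.37 vs {0.35, 0.23, 0.09, 0.21} → pass.
1 of 3 fail.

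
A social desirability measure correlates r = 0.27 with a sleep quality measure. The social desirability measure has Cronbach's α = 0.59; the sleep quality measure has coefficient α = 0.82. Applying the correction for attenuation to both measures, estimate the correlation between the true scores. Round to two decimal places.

0.39

r_true = r_obs / √(r_xx · r_yy) = 0.27 / √(0.59 × 0.82) = 0.27 / √0.4838 = 0.27 / 0.6956 ≈ 0.39.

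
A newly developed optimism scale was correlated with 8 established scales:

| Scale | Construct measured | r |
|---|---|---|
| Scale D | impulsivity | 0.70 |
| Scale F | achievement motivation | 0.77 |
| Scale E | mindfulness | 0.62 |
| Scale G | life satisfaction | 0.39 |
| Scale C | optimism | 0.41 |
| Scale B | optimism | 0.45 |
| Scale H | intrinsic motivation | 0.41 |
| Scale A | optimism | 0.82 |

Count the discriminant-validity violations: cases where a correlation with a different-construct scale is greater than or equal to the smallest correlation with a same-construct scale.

4

Convergent (same construct = optimism): Scale C, Scale B, Scale A.
Smallest convergent = 0.41. Discriminant values: 0.70, 0.77, 0.62, 0.39, 0.41; count ≥ 0.41 → 4.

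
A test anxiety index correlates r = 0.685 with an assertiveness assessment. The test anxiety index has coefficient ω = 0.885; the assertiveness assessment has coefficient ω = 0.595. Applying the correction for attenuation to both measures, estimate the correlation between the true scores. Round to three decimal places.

0.944

r_true = r_obs / √(r_xx · r_yy) = 0.685 / √(0.885 × 0.595) = 0.685 / √0.526575 = 0.685 / 0.7257 ≈ 0.944.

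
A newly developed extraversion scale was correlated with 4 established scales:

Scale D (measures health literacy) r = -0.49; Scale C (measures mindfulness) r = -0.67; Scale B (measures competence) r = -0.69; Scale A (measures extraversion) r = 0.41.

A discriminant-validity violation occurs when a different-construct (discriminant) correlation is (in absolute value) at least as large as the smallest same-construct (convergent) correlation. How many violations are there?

Convergent (same construct = extraversion): Scale A.
Smallest convergent = 0.41. Discriminant |r|: 0.49, 0.67, 0.69; count ≥ 0.41 → 3.

3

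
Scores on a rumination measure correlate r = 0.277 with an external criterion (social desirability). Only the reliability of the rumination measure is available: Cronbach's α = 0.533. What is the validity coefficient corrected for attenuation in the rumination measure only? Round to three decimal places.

0.379

Single correction: r_c = r_obs / √r_xx = 0.277 / √0.533 = 0.277 / 0.7301 ≈ 0.379.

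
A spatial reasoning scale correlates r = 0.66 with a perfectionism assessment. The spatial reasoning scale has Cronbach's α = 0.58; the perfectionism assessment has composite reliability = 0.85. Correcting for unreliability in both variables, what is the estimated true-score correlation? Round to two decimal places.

r_true = r_obs / √(r_xx · r_yy) = 0.66 / √(0.58 × 0.85) = 0.66 / √0.4930 = 0.66 / 0.7021 ≈ 0.94.

0.94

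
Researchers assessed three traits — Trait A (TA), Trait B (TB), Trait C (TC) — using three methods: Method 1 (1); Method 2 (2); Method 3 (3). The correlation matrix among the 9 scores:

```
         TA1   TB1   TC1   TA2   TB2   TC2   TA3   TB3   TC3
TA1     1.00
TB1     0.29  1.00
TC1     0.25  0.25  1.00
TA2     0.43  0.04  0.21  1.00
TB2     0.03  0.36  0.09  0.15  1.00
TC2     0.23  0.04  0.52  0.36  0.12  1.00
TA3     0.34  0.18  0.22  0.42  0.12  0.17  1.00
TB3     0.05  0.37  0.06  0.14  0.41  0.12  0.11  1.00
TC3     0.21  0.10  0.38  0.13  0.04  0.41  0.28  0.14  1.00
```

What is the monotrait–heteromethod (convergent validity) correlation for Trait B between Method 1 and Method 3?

Same trait (TB), different methods: r(TB1, TB3) = 0.37.

0.37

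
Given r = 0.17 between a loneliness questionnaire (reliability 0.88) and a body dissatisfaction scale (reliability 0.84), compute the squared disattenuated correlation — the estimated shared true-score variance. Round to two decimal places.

0.04

Disattenuated r = 0.17 / √(0.88 × 0.84) = 0.17 / 0.8598 = 0.1977.
Shared true-score variance = 0.1977² = 0.0391 ≈ 0.04.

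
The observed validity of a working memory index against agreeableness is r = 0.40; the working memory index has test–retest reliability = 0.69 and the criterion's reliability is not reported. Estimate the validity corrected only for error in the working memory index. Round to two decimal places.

Single correction: r_c = r_obs / √r_xx = 0.40 / √0.69 = 0.40 / 0.8307 ≈ 0.48.

0.48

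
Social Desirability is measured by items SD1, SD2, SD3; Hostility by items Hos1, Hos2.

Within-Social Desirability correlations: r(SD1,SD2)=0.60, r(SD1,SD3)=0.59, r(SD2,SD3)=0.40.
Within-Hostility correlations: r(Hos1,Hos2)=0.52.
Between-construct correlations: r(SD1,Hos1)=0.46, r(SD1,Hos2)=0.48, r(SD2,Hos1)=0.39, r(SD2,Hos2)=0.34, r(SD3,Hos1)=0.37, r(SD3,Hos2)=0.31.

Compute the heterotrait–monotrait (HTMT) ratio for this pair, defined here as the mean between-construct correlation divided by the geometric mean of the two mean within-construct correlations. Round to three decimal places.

Mean between = 2.35/6 = 0.3917.
Mean within-SD = 1.59/3 = 0.5300; mean within-Hos = 0.52/1 = 0.5200.
Geometric mean = √(0.5300 × 0.5200) = 0.5250.
HTMT = 0.3917 / 0.5250 = 0.746.

0.746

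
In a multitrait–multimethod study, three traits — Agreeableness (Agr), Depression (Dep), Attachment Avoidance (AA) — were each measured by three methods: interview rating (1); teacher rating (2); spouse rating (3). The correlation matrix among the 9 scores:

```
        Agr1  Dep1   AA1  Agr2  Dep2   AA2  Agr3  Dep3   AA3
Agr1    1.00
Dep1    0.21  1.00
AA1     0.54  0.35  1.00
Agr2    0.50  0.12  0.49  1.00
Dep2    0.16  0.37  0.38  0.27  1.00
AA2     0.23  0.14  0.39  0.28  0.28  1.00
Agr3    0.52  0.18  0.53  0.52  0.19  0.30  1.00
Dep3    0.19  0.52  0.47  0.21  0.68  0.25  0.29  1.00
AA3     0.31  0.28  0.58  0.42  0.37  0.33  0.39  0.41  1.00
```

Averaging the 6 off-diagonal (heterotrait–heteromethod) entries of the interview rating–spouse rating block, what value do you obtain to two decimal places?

HTHM values (method 1 × method 3): 0.19, 0.31, 0.18, 0.28, 0.53, 0.47; mean = 1.96/6 = 0.33.

0.33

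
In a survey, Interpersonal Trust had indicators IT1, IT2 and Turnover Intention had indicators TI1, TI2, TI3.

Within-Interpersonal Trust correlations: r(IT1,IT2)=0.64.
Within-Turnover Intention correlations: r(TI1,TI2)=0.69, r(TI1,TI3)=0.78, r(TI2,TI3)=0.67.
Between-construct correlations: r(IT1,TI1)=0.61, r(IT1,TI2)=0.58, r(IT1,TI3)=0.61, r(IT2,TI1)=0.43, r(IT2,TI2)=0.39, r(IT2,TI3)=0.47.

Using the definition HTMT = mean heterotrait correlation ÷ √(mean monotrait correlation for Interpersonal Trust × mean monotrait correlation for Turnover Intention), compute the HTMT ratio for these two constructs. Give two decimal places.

0.76

Mean heterotrait r = 3.09/6 = 0.5150.
Mean within-IT = 0.64/1 = 0.6400; mean within-TI = 2.14/3 = 0.7133.
Geometric mean = √(0.6400 × 0.7133) = 0.6757.
HTMT = 0.5150 / 0.6757 = 0.76.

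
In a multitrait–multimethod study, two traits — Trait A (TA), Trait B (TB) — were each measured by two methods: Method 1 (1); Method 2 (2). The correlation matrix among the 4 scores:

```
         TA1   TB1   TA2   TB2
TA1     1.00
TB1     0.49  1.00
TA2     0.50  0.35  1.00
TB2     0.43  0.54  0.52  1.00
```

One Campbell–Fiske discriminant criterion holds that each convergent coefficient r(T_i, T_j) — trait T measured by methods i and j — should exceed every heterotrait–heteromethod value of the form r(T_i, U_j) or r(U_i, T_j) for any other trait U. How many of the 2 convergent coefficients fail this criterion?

0

Checking each validity diagonal entry against its comparison values:
TA (methods 1·2): 0.50 vs {0.43, 0.35} → pass.
TB (methods 1·2): 0.54 vs {0.35, 0.43} → pass.
0 of 2 fail.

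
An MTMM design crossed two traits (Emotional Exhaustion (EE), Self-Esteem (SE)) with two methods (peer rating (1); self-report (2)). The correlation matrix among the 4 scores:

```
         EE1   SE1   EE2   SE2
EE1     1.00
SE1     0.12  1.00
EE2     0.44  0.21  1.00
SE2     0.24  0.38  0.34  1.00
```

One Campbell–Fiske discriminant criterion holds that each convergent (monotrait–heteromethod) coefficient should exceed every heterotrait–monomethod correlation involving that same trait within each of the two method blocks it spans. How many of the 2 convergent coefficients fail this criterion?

Each convergent coefficient versus the relevant comparison correlations:
EE (methods 1·2): 0.44 vs {0.12, 0.34} → pass.
SE (methods 1·2): 0.38 vs {0.12, 0.34} → pass.
0 of 2 fail.

0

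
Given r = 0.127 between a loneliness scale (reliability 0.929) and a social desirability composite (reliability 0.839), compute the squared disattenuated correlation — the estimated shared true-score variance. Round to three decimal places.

0.021

Disattenuated r = 0.127 / √(0.929 × 0.839) = 0.127 / 0.8829 = 0.1438.
Shared true-score variance = 0.1438² = 0.0207 ≈ 0.021.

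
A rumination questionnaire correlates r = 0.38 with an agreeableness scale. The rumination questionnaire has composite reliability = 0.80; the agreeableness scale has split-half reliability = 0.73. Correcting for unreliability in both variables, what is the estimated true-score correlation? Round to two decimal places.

0.50

r_true = r_obs / √(r_xx · r_yy) = 0.38 / √(0.80 × 0.73) = 0.38 / √0.5840 = 0.38 / 0.7642 ≈ 0.50.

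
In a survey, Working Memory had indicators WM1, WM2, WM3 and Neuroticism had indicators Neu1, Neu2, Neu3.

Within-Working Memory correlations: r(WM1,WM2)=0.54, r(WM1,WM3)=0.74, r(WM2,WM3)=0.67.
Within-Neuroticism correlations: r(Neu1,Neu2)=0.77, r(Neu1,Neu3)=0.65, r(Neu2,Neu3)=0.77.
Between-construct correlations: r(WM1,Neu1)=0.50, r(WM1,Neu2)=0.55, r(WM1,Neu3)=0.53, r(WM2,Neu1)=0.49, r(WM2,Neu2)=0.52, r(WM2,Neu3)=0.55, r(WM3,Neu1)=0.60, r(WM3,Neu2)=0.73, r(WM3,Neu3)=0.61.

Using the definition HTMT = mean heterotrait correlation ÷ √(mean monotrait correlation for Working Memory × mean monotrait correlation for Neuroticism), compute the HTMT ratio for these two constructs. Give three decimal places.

Mean heterotrait r = 5.08/9 = 0.5644.
Mean within-WM = 1.95/3 = 0.6500; mean within-Neu = 2.19/3 = 0.7300.
Geometric mean = √(0.6500 × 0.7300) = 0.6888.
HTMT = 0.5644 / 0.6888 = 0.819.

0.819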